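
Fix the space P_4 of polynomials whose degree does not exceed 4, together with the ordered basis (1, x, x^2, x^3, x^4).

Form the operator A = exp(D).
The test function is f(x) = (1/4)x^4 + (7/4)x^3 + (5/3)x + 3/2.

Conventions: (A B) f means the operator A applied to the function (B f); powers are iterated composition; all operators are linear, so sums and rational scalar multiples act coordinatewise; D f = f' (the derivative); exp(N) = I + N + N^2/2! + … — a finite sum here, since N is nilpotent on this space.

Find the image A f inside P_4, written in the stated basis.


g(x) = (1/4)x^4 + (11/4)x^3 + (27/4)x^2 + (95/12)x + 31/6

order-1 term: x^3 + (21/4)x^2 + 5/3
order-2 term: (3/2)x^2 + (21/4)x
order-3 term: x + 7/4
order-4 term: 1/4
the series for exp(D) f terminates at order 4
exp(D) f = (1/4)x^4 + (11/4)x^3 + (27/4)x^2 + (95/12)x + 31/6


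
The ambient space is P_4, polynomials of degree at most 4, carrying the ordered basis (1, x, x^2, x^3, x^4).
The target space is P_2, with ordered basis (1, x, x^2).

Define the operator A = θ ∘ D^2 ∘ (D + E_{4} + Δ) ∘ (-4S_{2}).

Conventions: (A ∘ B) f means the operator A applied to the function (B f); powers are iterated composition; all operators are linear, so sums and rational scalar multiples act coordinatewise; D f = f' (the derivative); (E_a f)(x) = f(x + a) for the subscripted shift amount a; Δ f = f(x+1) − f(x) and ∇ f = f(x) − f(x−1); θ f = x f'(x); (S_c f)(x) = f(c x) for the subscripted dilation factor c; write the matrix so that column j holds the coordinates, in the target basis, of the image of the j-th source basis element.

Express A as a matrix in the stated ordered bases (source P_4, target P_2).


the matrix is [[0, 0, 0, 0, 0]; [0, 0, 0, -192, -9216]; [0, 0, 0, 0, -1536]] (rows listed top to bottom)

image of 1: 0
image of x: 0
image of x^2: 0
image of x^3: -192x
image of x^4: -1536x^2 - 9216x
each image's coordinates form column j of the matrix


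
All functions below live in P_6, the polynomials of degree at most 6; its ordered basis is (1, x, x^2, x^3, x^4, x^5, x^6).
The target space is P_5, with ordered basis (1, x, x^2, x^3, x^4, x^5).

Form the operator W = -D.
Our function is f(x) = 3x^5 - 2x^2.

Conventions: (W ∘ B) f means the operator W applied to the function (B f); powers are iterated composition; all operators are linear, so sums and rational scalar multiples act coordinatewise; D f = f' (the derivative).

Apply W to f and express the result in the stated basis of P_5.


D f = 15x^4 - 4x
(-D) f = -15x^4 + 4x

the result is g(x) = -15x^4 + 4x


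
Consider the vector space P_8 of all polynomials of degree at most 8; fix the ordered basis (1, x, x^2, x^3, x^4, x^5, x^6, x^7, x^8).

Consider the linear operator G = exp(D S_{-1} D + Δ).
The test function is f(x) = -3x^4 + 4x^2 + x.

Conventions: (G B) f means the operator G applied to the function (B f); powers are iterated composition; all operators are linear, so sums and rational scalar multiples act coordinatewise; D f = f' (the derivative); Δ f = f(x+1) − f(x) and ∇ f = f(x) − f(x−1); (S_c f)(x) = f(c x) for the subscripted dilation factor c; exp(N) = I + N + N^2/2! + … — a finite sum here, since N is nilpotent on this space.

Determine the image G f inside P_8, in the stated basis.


g(x) = -3x^4 - 12x^3 + 4x^2 - 51x - 32

order-1 term: -12x^3 + 18x^2 - 4x - 6
order-2 term: -18x^2 - 36x - 17
order-3 term: -12x - 6
order-4 term: -3
the series for exp(D S_{-1} D + Δ) f terminates at order 4
exp(D S_{-1} D + Δ) f = -3x^4 - 12x^3 + 4x^2 - 51x - 32


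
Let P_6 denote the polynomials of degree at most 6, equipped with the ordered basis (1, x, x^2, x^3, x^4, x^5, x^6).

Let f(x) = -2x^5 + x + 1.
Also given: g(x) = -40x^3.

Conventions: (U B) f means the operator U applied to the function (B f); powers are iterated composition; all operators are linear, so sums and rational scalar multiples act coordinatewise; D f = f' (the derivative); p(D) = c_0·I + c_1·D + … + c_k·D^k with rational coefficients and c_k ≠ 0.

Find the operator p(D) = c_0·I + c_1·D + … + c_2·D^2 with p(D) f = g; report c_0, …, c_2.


D^0 f = -2x^5 + x + 1
D^1 f = -10x^4 + 1
D^2 f = -40x^3
matching coefficients of g against c_0 f + c_1 Df + … from the top degree down determines the c_i
solution: c_0 = 0, c_1 = 0, c_2 = 1

c_0 = 0, c_1 = 0, c_2 = 1


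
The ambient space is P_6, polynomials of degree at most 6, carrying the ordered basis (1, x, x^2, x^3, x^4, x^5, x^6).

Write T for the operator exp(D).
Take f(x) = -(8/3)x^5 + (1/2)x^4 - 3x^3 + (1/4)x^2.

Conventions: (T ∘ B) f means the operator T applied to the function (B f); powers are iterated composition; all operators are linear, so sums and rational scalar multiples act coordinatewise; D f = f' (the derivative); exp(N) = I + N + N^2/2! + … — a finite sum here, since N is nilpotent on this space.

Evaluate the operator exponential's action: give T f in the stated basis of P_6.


order-1 term: -(40/3)x^4 + 2x^3 - 9x^2 + (1/2)x
order-2 term: -(80/3)x^3 + 3x^2 - 9x + 1/4
order-3 term: -(80/3)x^2 + 2x - 3
order-4 term: -(40/3)x + 1/2
order-5 term: -8/3
the series for exp(D) f terminates at order 5
exp(D) f = -(8/3)x^5 - (77/6)x^4 - (83/3)x^3 - (389/12)x^2 - (119/6)x - 59/12

g(x) = -(8/3)x^5 - (77/6)x^4 - (83/3)x^3 - (389/12)x^2 - (119/6)x - 59/12


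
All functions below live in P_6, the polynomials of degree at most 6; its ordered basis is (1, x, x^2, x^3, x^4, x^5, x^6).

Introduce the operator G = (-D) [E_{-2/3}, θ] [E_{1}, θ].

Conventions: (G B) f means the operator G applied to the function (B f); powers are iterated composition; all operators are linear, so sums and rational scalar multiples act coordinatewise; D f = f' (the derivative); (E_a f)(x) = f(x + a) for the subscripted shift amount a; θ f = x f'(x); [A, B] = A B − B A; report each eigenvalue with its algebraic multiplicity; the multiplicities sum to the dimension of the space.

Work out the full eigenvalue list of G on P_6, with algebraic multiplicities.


λ = 0 (multiplicity 7)

image of 1: 0
image of x: 0
image of x^2: 0
image of x^3: 4
image of x^4: 16x + 16/3
image of x^5: 40x^2 + (80/3)x + 40/9
image of x^6: 80x^3 + 80x^2 + (80/3)x + 80/27
the matrix is upper triangular; its diagonal is (0, 0, 0, 0, 0, 0, 0)
for a triangular matrix the eigenvalues are the diagonal entries, with algebraic multiplicity their repetition count


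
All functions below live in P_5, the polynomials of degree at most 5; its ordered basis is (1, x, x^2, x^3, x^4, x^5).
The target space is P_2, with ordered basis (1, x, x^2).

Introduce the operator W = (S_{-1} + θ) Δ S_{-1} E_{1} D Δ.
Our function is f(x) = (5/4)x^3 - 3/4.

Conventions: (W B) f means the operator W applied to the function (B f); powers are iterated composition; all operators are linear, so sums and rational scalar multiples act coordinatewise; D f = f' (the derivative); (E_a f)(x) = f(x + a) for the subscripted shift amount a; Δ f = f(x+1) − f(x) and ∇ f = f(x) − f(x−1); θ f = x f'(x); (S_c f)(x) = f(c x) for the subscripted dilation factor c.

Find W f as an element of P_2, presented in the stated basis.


Δ f = (15/4)x^2 + (15/4)x + 5/4
D Δ f = (15/2)x + 15/4
E_{1} (D Δ) f = (15/2)x + 45/4
S_{-1} E_{1} (D Δ) f = -(15/2)x + 45/4
Δ S_{-1} E_{1} (D Δ) f = -15/2
S_{-1} (Δ S_{-1} E_{1}) (D Δ) f = -15/2
θ (Δ S_{-1} E_{1}) (D Δ) f = 0
(S_{-1} + θ) (Δ S_{-1} E_{1}) (D Δ) f = -15/2

the result is g(x) = -15/2


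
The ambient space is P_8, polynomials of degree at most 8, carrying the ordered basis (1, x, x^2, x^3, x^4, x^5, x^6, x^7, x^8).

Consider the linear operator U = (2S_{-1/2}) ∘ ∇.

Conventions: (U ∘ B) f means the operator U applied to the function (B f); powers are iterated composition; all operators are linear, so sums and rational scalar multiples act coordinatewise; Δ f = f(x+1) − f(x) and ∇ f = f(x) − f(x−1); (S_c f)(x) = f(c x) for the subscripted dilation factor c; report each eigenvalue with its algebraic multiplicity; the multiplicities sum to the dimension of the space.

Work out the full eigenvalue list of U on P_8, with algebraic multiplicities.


λ = 0 (multiplicity 9)

image of 1: 0
image of x: 2
image of x^2: -2x - 2
image of x^3: (3/2)x^2 + 3x + 2
image of x^4: -x^3 - 3x^2 - 4x - 2
image of x^5: (5/8)x^4 + (5/2)x^3 + 5x^2 + 5x + 2
image of x^6: -(3/8)x^5 - (15/8)x^4 - 5x^3 - (15/2)x^2 - 6x - 2
image of x^7: (7/32)x^6 + (21/16)x^5 + (35/8)x^4 + (35/4)x^3 + (21/2)x^2 + 7x + 2
image of x^8: -(1/8)x^7 - (7/8)x^6 - (7/2)x^5 - (35/4)x^4 - 14x^3 - 14x^2 - 8x - 2
the matrix is upper triangular; its diagonal is (0, 0, 0, 0, 0, 0, 0, 0, 0)
for a triangular matrix the eigenvalues are the diagonal entries, with algebraic multiplicity their repetition count


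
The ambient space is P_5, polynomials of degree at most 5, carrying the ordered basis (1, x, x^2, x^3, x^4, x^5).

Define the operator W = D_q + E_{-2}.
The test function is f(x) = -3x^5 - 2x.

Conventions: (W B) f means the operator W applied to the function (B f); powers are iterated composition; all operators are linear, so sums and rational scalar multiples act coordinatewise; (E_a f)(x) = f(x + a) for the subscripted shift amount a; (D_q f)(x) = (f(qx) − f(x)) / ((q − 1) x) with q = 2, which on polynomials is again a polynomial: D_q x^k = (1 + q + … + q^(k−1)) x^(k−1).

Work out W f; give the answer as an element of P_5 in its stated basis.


the result is g(x) = -3x^5 - 63x^4 - 120x^3 + 240x^2 - 242x + 98

D_q f = -93x^4 - 2
E_{-2} f = -3x^5 + 30x^4 - 120x^3 + 240x^2 - 242x + 100
(D_q + E_{-2}) f = -3x^5 - 63x^4 - 120x^3 + 240x^2 - 242x + 98


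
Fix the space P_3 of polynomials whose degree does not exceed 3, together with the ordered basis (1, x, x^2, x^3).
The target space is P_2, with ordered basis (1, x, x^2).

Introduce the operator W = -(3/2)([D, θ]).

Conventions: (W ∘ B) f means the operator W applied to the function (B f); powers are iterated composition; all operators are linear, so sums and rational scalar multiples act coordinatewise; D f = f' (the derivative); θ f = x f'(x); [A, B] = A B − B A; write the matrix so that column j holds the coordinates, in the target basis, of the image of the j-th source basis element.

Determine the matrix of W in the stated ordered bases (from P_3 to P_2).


the matrix is [[0, -3/2, 0, 0]; [0, 0, -3, 0]; [0, 0, 0, -9/2]] (rows listed top to bottom)

image of 1: 0
image of x: -3/2
image of x^2: -3x
image of x^3: -(9/2)x^2
each image's coordinates form column j of the matrix


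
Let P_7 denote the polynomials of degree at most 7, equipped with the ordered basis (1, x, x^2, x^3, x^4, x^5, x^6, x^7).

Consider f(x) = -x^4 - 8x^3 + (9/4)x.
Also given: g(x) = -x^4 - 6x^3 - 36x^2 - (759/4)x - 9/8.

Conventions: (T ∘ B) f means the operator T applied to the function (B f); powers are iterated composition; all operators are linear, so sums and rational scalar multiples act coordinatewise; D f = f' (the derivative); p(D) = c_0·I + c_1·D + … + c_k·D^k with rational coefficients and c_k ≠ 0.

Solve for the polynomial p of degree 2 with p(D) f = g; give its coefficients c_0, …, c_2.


D^0 f = -x^4 - 8x^3 + (9/4)x
D^1 f = -4x^3 - 24x^2 + 9/4
D^2 f = -12x^2 - 48x
matching coefficients of g against c_0 f + c_1 Df + … from the top degree down determines the c_i
solution: c_0 = 1, c_1 = -1/2, c_2 = 4

p(D) = I − (1/2)·D + 4·D^2, i.e. c_0 = 1, c_1 = -1/2, c_2 = 4


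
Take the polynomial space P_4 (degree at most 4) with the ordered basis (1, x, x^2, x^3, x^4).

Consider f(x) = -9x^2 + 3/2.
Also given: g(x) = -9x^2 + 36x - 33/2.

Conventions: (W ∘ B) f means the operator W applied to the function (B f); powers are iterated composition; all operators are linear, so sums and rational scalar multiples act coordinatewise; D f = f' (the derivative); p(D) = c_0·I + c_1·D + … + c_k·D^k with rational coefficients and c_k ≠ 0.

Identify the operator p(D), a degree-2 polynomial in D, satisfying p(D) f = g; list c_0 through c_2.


c_0 = 1, c_1 = -2, c_2 = 1

D^0 f = -9x^2 + 3/2
D^1 f = -18x
D^2 f = -18
matching coefficients of g against c_0 f + c_1 Df + … from the top degree down determines the c_i
solution: c_0 = 1, c_1 = -2, c_2 = 1


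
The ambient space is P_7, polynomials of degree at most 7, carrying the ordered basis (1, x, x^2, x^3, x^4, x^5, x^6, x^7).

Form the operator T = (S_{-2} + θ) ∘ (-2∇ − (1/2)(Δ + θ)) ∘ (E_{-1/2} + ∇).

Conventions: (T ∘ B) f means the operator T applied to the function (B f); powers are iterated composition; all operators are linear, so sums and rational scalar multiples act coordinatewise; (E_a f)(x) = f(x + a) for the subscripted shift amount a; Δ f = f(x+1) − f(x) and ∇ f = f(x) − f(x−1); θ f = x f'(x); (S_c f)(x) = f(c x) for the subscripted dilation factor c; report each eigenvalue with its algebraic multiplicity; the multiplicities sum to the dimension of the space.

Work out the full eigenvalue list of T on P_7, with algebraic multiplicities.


image of 1: 0
image of x: (1/2)x - 5/2
image of x^2: -6x^2 + (11/2)x - 1
image of x^3: (15/2)x^3 - 54x^2 + (15/8)x + 43/8
image of x^4: -40x^4 + 65x^3 - 9x^2 - (79/4)x - 19
image of x^5: (135/2)x^5 - 350x^4 - (25/4)x^3 + 270x^2 + (2965/32)x + 1435/32
image of x^6: -210x^6 + (1215/2)x^5 + 150x^4 - (1625/4)x^3 - (13005/8)x^2 - (8517/32)x - 409/4
image of x^7: (847/2)x^7 - 1960x^6 - (3969/8)x^5 + (5075/2)x^4 + (98525/32)x^3 + (22113/4)x^2 + (91175/128)x + 27883/128
the matrix is upper triangular; its diagonal is (0, 1/2, -6, 15/2, -40, 135/2, -210, 847/2)
for a triangular matrix the eigenvalues are the diagonal entries, with algebraic multiplicity their repetition count

λ = -210 (multiplicity 1), λ = -40 (multiplicity 1), λ = -6 (multiplicity 1), λ = 0 (multiplicity 1), λ = 1/2 (multiplicity 1), λ = 15/2 (multiplicity 1), λ = 135/2 (multiplicity 1), λ = 847/2 (multiplicity 1)


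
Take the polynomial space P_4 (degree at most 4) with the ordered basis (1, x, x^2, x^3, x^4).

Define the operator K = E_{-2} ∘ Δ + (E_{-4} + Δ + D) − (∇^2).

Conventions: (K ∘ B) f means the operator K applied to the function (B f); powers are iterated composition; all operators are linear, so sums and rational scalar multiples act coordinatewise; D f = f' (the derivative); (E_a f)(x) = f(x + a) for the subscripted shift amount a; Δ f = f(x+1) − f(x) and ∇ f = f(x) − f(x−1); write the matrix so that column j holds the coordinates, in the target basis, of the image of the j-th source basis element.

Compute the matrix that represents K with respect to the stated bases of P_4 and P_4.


image of 1: 1
image of x: x - 1
image of x^2: x^2 - 2x + 12
image of x^3: x^3 - 3x^2 + 36x - 50
image of x^4: x^4 - 4x^3 + 72x^2 - 200x + 228
each image's coordinates form column j of the matrix

the matrix is [[1, -1, 12, -50, 228]; [0, 1, -2, 36, -200]; [0, 0, 1, -3, 72]; [0, 0, 0, 1, -4]; [0, 0, 0, 0, 1]] (rows listed top to bottom)


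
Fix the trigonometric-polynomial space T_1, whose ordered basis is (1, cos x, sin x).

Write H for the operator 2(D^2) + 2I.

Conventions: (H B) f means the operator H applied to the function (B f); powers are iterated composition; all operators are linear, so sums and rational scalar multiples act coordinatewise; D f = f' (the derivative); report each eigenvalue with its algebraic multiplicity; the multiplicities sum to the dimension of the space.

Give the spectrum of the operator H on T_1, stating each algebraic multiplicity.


λ = 0 (multiplicity 2), λ = 2 (multiplicity 1)

image of 1: 2
image of cos x: 0
image of sin x: 0
the matrix is diagonal; its diagonal is (2, 0, 0)
for a triangular matrix the eigenvalues are the diagonal entries, with algebraic multiplicity their repetition count


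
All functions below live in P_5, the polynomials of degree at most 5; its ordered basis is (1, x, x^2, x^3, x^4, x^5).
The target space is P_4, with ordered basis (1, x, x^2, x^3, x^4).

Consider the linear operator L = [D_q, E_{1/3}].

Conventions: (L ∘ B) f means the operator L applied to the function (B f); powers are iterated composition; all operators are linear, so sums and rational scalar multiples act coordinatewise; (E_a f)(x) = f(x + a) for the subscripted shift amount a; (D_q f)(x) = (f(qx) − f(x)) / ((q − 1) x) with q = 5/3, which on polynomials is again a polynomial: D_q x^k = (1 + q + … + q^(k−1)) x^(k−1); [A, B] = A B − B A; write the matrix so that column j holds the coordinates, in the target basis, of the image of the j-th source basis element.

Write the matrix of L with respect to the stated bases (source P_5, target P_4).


the matrix is [[0, 0, -2/9, -22/81, -164/729, -1036/6561]; [0, 0, 0, -26/27, -128/81, -3604/2187]; [0, 0, 0, 0, -76/27, -1412/243]; [0, 0, 0, 0, 0, -1684/243]; [0, 0, 0, 0, 0, 0]] (rows listed top to bottom)

image of 1: 0
image of x: 0
image of x^2: -2/9
image of x^3: -(26/27)x - 22/81
image of x^4: -(76/27)x^2 - (128/81)x - 164/729
image of x^5: -(1684/243)x^3 - (1412/243)x^2 - (3604/2187)x - 1036/6561
each image's coordinates form column j of the matrix


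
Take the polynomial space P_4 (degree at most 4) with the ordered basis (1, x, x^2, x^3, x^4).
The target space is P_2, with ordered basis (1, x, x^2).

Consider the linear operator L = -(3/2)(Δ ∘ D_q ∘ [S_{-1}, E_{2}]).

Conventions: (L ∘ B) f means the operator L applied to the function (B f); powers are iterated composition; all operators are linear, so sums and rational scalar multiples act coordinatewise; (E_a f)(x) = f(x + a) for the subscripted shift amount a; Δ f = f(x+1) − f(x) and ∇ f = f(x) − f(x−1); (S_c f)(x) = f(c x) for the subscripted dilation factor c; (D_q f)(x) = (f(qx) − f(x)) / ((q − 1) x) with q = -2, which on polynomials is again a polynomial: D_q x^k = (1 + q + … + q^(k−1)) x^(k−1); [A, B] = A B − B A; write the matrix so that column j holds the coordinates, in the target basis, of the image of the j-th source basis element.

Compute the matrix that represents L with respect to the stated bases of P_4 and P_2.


image of 1: 0
image of x: 0
image of x^2: 0
image of x^3: 18
image of x^4: 144x + 72
each image's coordinates form column j of the matrix

the matrix is [[0, 0, 0, 18, 72]; [0, 0, 0, 0, 144]; [0, 0, 0, 0, 0]] (rows listed top to bottom)


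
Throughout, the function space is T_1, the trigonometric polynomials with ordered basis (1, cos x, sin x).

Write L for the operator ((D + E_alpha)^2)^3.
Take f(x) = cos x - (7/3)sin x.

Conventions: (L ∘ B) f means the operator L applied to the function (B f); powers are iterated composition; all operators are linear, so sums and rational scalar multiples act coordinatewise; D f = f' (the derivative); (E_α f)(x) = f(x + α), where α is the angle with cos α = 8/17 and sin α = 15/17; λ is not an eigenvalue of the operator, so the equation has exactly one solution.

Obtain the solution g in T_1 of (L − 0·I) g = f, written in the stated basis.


g(x) = (32731/786432)cos x + (6043/262144)sin x

write g with unknown coordinates in the stated basis and equate coefficients in (L − 0·I) g = f
solving from the highest basis element down gives g = (32731/786432)cos x + (6043/262144)sin x
check: L g = cos x - (7/3)sin x
so L g − 0·g = cos x - (7/3)sin x = f ✓


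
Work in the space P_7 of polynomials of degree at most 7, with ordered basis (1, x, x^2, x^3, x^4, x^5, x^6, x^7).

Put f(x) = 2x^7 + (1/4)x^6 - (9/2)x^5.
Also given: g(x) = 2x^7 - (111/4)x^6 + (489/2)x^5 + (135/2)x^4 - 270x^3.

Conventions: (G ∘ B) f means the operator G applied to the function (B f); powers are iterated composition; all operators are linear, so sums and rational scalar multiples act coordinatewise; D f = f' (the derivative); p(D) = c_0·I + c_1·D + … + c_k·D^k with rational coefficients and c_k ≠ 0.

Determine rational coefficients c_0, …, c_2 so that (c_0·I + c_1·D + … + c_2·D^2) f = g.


p(D) = I − 2·D + 3·D^2, i.e. c_0 = 1, c_1 = -2, c_2 = 3

D^0 f = 2x^7 + (1/4)x^6 - (9/2)x^5
D^1 f = 14x^6 + (3/2)x^5 - (45/2)x^4
D^2 f = 84x^5 + (15/2)x^4 - 90x^3
matching coefficients of g against c_0 f + c_1 Df + … from the top degree down determines the c_i
solution: c_0 = 1, c_1 = -2, c_2 = 3


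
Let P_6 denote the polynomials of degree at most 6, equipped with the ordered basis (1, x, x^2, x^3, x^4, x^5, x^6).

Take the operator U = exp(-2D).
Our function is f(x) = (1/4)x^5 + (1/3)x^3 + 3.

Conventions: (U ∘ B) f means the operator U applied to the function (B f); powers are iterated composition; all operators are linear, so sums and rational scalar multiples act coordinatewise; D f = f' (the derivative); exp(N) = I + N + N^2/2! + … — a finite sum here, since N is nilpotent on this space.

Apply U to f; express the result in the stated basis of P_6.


order-1 term: -(5/2)x^4 - 2x^2
order-2 term: 10x^3 + 4x
order-3 term: -20x^2 - 8/3
order-4 term: 20x
order-5 term: -8
the series for exp(-2D) f terminates at order 5
exp(-2D) f = (1/4)x^5 - (5/2)x^4 + (31/3)x^3 - 22x^2 + 24x - 23/3

the result is g(x) = (1/4)x^5 - (5/2)x^4 + (31/3)x^3 - 22x^2 + 24x - 23/3


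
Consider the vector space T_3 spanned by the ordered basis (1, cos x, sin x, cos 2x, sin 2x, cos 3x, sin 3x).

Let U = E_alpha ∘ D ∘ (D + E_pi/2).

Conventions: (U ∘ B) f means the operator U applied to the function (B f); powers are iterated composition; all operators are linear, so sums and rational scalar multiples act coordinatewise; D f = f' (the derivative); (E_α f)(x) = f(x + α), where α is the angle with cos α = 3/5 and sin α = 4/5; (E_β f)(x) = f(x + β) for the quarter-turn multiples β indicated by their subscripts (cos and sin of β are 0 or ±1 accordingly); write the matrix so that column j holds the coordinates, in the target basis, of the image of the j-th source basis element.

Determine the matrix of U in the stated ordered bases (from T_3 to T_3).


the matrix is [[0, 0, 0, 0, 0, 0, 0]; [0, -6/5, -8/5, 0, 0, 0, 0]; [0, 8/5, -6/5, 0, 0, 0, 0]; [0, 0, 0, 76/25, -82/25, 0, 0]; [0, 0, 0, 82/25, 76/25, 0, 0]; [0, 0, 0, 0, 0, 702/125, -264/125]; [0, 0, 0, 0, 0, 264/125, 702/125]] (rows listed top to bottom)

image of 1: 0
image of cos x: -(6/5)cos x + (8/5)sin x
image of sin x: -(8/5)cos x - (6/5)sin x
image of cos 2x: (76/25)cos 2x + (82/25)sin 2x
image of sin 2x: -(82/25)cos 2x + (76/25)sin 2x
image of cos 3x: (702/125)cos 3x + (264/125)sin 3x
image of sin 3x: -(264/125)cos 3x + (702/125)sin 3x
each image's coordinates form column j of the matrix


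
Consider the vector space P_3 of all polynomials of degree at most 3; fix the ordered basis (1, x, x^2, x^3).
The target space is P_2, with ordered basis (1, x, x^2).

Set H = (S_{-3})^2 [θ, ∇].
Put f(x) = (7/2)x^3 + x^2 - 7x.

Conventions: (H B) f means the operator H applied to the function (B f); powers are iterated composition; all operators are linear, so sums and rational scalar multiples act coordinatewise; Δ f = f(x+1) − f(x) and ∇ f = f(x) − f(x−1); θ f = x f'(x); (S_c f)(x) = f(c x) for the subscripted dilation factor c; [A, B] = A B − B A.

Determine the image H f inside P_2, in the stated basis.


∇ f = (21/2)x^2 - (17/2)x - 9/2
θ ∇ f = 21x^2 - (17/2)x
θ f = (21/2)x^3 + 2x^2 - 7x
∇ θ f = (63/2)x^2 - (55/2)x + 3/2
[θ, ∇] f = -(21/2)x^2 + 19x - 3/2
S_{-3} [θ, ∇] f = -(189/2)x^2 - 57x - 3/2
S_{-3} S_{-3} [θ, ∇] f = -(1701/2)x^2 + 171x - 3/2

the result is g(x) = -(1701/2)x^2 + 171x - 3/2


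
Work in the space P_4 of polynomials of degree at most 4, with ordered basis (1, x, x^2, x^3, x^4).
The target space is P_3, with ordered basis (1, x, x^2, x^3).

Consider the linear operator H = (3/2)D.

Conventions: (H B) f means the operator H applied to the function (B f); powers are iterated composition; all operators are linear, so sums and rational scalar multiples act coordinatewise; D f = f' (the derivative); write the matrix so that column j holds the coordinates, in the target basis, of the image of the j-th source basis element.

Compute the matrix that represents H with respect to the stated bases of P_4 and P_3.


image of 1: 0
image of x: 3/2
image of x^2: 3x
image of x^3: (9/2)x^2
image of x^4: 6x^3
each image's coordinates form column j of the matrix

the matrix is [[0, 3/2, 0, 0, 0]; [0, 0, 3, 0, 0]; [0, 0, 0, 9/2, 0]; [0, 0, 0, 0, 6]] (rows listed top to bottom)


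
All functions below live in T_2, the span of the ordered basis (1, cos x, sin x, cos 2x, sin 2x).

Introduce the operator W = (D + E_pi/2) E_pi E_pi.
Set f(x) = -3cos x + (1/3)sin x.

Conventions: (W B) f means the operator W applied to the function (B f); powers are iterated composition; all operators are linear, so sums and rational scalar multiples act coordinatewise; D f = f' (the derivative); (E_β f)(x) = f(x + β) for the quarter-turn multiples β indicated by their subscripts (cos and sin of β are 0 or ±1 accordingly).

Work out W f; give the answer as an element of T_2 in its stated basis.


g(x) = (2/3)cos x + 6sin x

E_pi f = 3cos x - (1/3)sin x
E_pi E_pi f = -3cos x + (1/3)sin x
D E_pi E_pi f = (1/3)cos x + 3sin x
E_pi/2 E_pi E_pi f = (1/3)cos x + 3sin x
(D + E_pi/2) E_pi E_pi f = (2/3)cos x + 6sin x


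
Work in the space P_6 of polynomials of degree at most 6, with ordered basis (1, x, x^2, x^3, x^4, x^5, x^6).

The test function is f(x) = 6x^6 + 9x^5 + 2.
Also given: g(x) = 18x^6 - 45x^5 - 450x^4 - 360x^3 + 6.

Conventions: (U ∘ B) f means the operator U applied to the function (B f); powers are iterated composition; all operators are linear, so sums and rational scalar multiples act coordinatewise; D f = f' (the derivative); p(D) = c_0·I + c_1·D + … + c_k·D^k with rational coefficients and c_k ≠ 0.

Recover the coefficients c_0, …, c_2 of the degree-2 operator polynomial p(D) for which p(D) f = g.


p(D) = 3·I − 2·D − 2·D^2, i.e. c_0 = 3, c_1 = -2, c_2 = -2

D^0 f = 6x^6 + 9x^5 + 2
D^1 f = 36x^5 + 45x^4
D^2 f = 180x^4 + 180x^3
matching coefficients of g against c_0 f + c_1 Df + … from the top degree down determines the c_i
solution: c_0 = 3, c_1 = -2, c_2 = -2


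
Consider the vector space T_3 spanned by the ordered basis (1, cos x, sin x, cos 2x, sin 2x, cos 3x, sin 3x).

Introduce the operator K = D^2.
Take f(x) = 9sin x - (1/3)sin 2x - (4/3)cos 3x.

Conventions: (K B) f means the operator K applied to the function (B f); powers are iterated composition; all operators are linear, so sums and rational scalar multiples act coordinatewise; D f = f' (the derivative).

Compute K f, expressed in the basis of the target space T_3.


g(x) = -9sin x + (4/3)sin 2x + 12cos 3x

D f = 9cos x - (2/3)cos 2x + 4sin 3x
D D f = -9sin x + (4/3)sin 2x + 12cos 3x


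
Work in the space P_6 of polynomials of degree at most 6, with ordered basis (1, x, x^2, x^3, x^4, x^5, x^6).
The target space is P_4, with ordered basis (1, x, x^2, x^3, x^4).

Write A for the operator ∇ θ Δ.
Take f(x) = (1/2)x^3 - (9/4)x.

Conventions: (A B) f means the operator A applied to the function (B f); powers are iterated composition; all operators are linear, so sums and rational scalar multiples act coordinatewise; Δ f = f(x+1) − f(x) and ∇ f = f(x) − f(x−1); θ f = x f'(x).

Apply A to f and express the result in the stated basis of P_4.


the result is g(x) = 6x - 3/2

Δ f = (3/2)x^2 + (3/2)x - 7/4
θ Δ f = 3x^2 + (3/2)x
∇ (θ Δ) f = 6x - 3/2


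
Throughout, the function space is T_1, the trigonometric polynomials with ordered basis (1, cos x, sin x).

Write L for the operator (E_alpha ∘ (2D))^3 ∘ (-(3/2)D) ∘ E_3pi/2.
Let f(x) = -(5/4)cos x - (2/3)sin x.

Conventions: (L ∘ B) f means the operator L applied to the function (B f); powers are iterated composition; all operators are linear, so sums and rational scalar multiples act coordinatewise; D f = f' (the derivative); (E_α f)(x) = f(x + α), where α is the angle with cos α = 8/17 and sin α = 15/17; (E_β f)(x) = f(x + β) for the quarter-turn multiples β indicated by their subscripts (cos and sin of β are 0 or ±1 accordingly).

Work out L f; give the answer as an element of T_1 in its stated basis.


E_3pi/2 f = (2/3)cos x - (5/4)sin x
D E_3pi/2 f = -(5/4)cos x - (2/3)sin x
(-(3/2)D) E_3pi/2 f = (15/8)cos x + sin x
D (-(3/2)D) E_3pi/2 f = cos x - (15/8)sin x
(2D) (-(3/2)D) E_3pi/2 f = 2cos x - (15/4)sin x
E_alpha (2D) (-(3/2)D) E_3pi/2 f = -(161/68)cos x - (60/17)sin x
D (E_alpha ∘ (2D)) (-(3/2)D) E_3pi/2 f = -(60/17)cos x + (161/68)sin x
(2D) (E_alpha ∘ (2D)) (-(3/2)D) E_3pi/2 f = -(120/17)cos x + (161/34)sin x
E_alpha (2D) (E_alpha ∘ (2D)) (-(3/2)D) E_3pi/2 f = (495/578)cos x + (2444/289)sin x
D (E_alpha ∘ (2D)) (E_alpha ∘ (2D)) (-(3/2)D) E_3pi/2 f = (2444/289)cos x - (495/578)sin x
(2D) (E_alpha ∘ (2D)) (E_alpha ∘ (2D)) (-(3/2)D) E_3pi/2 f = (4888/289)cos x - (495/289)sin x
E_alpha (2D) (E_alpha ∘ (2D)) (E_alpha ∘ (2D)) (-(3/2)D) E_3pi/2 f = (31679/4913)cos x - (77280/4913)sin x

g(x) = (31679/4913)cos x - (77280/4913)sin x


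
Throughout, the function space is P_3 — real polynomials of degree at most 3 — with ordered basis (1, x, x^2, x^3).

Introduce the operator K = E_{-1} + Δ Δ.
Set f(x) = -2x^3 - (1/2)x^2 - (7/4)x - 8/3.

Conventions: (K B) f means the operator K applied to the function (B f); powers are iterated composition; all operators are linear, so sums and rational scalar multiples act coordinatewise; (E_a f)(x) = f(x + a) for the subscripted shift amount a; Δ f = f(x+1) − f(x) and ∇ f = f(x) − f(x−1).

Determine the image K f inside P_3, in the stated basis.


g(x) = -2x^3 + (11/2)x^2 - (75/4)x - 149/12

E_{-1} f = -2x^3 + (11/2)x^2 - (27/4)x + 7/12
Δ f = -6x^2 - 7x - 17/4
Δ Δ f = -12x - 13
(E_{-1} + Δ Δ) f = -2x^3 + (11/2)x^2 - (75/4)x - 149/12


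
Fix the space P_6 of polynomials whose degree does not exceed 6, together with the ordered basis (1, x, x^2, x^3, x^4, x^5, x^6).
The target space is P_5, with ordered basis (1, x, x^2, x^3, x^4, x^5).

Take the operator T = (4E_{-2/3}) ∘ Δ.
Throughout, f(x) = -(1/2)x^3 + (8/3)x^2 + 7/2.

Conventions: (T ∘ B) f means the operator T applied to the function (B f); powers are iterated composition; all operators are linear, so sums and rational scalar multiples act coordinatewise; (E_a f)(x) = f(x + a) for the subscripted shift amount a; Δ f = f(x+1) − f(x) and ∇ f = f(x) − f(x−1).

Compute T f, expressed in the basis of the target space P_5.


g(x) = -6x^2 + (70/3)x - 38/9

Δ f = -(3/2)x^2 + (23/6)x + 13/6
E_{-2/3} Δ f = -(3/2)x^2 + (35/6)x - 19/18
(4E_{-2/3}) Δ f = -6x^2 + (70/3)x - 38/9


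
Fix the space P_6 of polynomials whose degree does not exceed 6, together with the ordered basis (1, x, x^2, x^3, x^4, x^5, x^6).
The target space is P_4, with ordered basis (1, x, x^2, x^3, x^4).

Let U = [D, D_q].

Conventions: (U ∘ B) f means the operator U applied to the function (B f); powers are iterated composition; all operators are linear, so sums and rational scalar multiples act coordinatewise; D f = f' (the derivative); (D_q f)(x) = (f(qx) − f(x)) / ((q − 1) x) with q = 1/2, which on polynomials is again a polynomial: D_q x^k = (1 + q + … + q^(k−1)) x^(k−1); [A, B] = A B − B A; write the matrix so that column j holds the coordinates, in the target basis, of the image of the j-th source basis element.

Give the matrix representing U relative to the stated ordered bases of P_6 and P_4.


image of 1: 0
image of x: 0
image of x^2: -1/2
image of x^3: -x
image of x^4: -(11/8)x^2
image of x^5: -(13/8)x^3
image of x^6: -(57/32)x^4
each image's coordinates form column j of the matrix

the matrix is [[0, 0, -1/2, 0, 0, 0, 0]; [0, 0, 0, -1, 0, 0, 0]; [0, 0, 0, 0, -11/8, 0, 0]; [0, 0, 0, 0, 0, -13/8, 0]; [0, 0, 0, 0, 0, 0, -57/32]] (rows listed top to bottom)


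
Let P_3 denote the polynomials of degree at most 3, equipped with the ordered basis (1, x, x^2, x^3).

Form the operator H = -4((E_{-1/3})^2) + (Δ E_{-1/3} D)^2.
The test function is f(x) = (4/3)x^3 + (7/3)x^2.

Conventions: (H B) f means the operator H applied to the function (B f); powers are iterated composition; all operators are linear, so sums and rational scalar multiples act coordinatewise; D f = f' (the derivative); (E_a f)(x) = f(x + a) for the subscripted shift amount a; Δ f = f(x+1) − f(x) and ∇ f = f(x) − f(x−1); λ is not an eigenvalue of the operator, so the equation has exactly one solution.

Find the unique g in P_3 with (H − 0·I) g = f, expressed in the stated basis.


g(x) = -(1/3)x^3 - (5/4)x^2 - (11/9)x - 29/81

write g with unknown coordinates in the stated basis and equate coefficients in (H − 0·I) g = f
solving from the highest basis element down gives g = -(1/3)x^3 - (5/4)x^2 - (11/9)x - 29/81
check: H g = (4/3)x^3 + (7/3)x^2
so H g − 0·g = (4/3)x^3 + (7/3)x^2 = f ✓


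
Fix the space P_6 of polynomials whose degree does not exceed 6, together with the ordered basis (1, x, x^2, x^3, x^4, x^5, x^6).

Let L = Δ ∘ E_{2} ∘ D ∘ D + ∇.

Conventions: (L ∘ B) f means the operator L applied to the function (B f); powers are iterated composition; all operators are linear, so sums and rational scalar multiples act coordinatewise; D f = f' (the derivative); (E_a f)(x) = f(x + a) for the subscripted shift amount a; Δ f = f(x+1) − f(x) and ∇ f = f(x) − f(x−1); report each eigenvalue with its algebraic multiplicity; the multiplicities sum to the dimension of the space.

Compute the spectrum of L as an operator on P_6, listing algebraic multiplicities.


image of 1: 0
image of x: 1
image of x^2: 2x - 1
image of x^3: 3x^2 - 3x + 7
image of x^4: 4x^3 - 6x^2 + 28x + 59
image of x^5: 5x^4 - 10x^3 + 70x^2 + 295x + 381
image of x^6: 6x^5 - 15x^4 + 140x^3 + 885x^2 + 2286x + 1949
the matrix is upper triangular; its diagonal is (0, 0, 0, 0, 0, 0, 0)
for a triangular matrix the eigenvalues are the diagonal entries, with algebraic multiplicity their repetition count

λ = 0 (multiplicity 7)


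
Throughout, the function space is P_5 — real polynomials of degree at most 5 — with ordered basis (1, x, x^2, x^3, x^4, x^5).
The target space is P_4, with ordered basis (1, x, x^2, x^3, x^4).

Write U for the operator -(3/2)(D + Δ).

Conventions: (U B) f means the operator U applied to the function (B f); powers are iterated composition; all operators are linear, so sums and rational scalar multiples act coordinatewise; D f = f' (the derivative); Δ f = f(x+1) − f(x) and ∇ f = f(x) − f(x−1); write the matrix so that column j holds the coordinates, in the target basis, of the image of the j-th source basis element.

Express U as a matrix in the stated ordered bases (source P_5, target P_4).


the matrix is [[0, -3, -3/2, -3/2, -3/2, -3/2]; [0, 0, -6, -9/2, -6, -15/2]; [0, 0, 0, -9, -9, -15]; [0, 0, 0, 0, -12, -15]; [0, 0, 0, 0, 0, -15]] (rows listed top to bottom)

image of 1: 0
image of x: -3
image of x^2: -6x - 3/2
image of x^3: -9x^2 - (9/2)x - 3/2
image of x^4: -12x^3 - 9x^2 - 6x - 3/2
image of x^5: -15x^4 - 15x^3 - 15x^2 - (15/2)x - 3/2
each image's coordinates form column j of the matrix


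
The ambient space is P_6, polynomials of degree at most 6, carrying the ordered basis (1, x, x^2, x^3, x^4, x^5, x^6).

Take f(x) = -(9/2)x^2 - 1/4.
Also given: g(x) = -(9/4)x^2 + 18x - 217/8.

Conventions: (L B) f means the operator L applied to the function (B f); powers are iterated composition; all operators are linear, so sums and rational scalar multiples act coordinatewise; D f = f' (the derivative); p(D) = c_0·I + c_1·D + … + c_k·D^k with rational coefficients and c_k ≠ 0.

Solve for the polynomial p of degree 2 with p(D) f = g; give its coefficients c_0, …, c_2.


D^0 f = -(9/2)x^2 - 1/4
D^1 f = -9x
D^2 f = -9
matching coefficients of g against c_0 f + c_1 Df + … from the top degree down determines the c_i
solution: c_0 = 1/2, c_1 = -2, c_2 = 3

c_0 = 1/2, c_1 = -2, c_2 = 3


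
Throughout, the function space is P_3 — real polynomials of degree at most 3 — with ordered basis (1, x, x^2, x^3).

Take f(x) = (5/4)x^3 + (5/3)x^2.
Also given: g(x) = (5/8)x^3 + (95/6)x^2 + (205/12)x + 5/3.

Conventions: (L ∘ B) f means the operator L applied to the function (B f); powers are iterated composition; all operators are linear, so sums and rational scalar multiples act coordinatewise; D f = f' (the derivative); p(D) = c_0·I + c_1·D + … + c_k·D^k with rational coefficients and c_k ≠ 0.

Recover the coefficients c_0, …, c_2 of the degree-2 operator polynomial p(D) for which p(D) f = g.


c_0 = 1/2, c_1 = 4, c_2 = 1/2

D^0 f = (5/4)x^3 + (5/3)x^2
D^1 f = (15/4)x^2 + (10/3)x
D^2 f = (15/2)x + 10/3
matching coefficients of g against c_0 f + c_1 Df + … from the top degree down determines the c_i
solution: c_0 = 1/2, c_1 = 4, c_2 = 1/2


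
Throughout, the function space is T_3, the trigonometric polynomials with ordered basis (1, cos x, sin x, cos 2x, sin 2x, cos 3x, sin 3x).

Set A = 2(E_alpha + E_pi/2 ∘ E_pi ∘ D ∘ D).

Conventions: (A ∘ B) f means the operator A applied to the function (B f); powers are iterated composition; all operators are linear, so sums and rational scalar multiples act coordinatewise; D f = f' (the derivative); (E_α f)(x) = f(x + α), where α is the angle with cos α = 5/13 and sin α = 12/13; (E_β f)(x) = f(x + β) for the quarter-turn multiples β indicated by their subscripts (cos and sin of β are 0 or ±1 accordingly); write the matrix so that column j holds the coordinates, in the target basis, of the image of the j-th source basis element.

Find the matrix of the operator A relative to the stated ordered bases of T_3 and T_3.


image of 1: 2
image of cos x: (10/13)cos x - (50/13)sin x
image of sin x: (50/13)cos x + (10/13)sin x
image of cos 2x: (1114/169)cos 2x - (240/169)sin 2x
image of sin 2x: (240/169)cos 2x + (1114/169)sin 2x
image of cos 3x: -(4070/2197)cos 3x + (41202/2197)sin 3x
image of sin 3x: -(41202/2197)cos 3x - (4070/2197)sin 3x
each image's coordinates form column j of the matrix

the matrix is [[2, 0, 0, 0, 0, 0, 0]; [0, 10/13, 50/13, 0, 0, 0, 0]; [0, -50/13, 10/13, 0, 0, 0, 0]; [0, 0, 0, 1114/169, 240/169, 0, 0]; [0, 0, 0, -240/169, 1114/169, 0, 0]; [0, 0, 0, 0, 0, -4070/2197, -41202/2197]; [0, 0, 0, 0, 0, 41202/2197, -4070/2197]] (rows listed top to bottom)


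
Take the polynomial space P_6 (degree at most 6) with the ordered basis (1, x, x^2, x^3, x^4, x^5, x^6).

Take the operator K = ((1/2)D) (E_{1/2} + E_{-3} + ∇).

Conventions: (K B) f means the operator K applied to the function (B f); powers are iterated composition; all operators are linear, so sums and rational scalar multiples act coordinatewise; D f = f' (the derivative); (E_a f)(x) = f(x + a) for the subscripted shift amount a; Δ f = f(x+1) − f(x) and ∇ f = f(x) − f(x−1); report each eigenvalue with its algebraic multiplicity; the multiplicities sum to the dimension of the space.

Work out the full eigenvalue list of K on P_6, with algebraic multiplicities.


image of 1: 0
image of x: 1
image of x^2: 2x - 3/2
image of x^3: 3x^2 - (9/2)x + 99/8
image of x^4: 4x^3 - 9x^2 + (99/2)x - 207/4
image of x^5: 5x^4 - 15x^3 + (495/4)x^2 - (1035/4)x + 6405/32
image of x^6: 6x^5 - (45/2)x^4 + (495/2)x^3 - (3105/4)x^2 + (19215/16)x - 23229/32
the matrix is upper triangular; its diagonal is (0, 0, 0, 0, 0, 0, 0)
for a triangular matrix the eigenvalues are the diagonal entries, with algebraic multiplicity their repetition count

λ = 0 (multiplicity 7)


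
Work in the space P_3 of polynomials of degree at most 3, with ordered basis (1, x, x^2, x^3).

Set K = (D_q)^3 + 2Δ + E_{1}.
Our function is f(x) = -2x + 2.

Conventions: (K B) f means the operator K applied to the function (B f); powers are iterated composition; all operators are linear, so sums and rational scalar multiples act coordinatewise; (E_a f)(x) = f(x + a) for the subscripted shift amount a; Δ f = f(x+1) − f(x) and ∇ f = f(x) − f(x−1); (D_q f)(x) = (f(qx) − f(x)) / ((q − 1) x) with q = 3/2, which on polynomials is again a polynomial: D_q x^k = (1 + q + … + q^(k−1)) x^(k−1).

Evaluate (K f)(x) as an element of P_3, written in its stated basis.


the image equals g(x) = -2x - 4

D_q f = -2
D_q D_q f = 0
D_q D_q D_q f = 0
Δ f = -2
(2Δ) f = -4
E_{1} f = -2x
((D_q)^3 + 2Δ + E_{1}) f = -2x - 4


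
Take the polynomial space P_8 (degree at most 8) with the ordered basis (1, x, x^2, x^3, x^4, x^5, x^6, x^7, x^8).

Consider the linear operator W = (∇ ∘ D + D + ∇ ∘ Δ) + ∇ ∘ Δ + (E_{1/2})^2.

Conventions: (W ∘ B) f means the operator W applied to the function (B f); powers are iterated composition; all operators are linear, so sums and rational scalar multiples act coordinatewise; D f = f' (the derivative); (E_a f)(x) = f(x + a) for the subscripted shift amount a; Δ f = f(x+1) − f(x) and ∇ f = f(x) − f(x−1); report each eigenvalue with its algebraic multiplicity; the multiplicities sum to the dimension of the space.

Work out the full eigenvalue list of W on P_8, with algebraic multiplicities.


image of 1: 1
image of x: x + 2
image of x^2: x^2 + 4x + 7
image of x^3: x^3 + 6x^2 + 21x - 2
image of x^4: x^4 + 8x^3 + 42x^2 - 8x + 9
image of x^5: x^5 + 10x^4 + 70x^3 - 20x^2 + 45x - 4
image of x^6: x^6 + 12x^5 + 105x^4 - 40x^3 + 135x^2 - 24x + 11
image of x^7: x^7 + 14x^6 + 147x^5 - 70x^4 + 315x^3 - 84x^2 + 77x - 6
image of x^8: x^8 + 16x^7 + 196x^6 - 112x^5 + 630x^4 - 224x^3 + 308x^2 - 48x + 13
the matrix is upper triangular; its diagonal is (1, 1, 1, 1, 1, 1, 1, 1, 1)
for a triangular matrix the eigenvalues are the diagonal entries, with algebraic multiplicity their repetition count

λ = 1 (multiplicity 9)
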